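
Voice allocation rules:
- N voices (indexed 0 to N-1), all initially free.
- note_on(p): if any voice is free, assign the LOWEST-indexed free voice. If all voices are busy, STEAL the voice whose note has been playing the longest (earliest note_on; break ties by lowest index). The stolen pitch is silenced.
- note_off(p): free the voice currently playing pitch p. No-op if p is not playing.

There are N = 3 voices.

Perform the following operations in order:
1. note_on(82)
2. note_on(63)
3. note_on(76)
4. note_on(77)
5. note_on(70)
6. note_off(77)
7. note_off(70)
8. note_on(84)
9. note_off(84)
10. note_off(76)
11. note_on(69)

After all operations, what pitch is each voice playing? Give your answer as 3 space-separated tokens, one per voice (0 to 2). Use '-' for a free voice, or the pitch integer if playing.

Op 1: note_on(82): voice 0 is free -> assigned | voices=[82 - -]
Op 2: note_on(63): voice 1 is free -> assigned | voices=[82 63 -]
Op 3: note_on(76): voice 2 is free -> assigned | voices=[82 63 76]
Op 4: note_on(77): all voices busy, STEAL voice 0 (pitch 82, oldest) -> assign | voices=[77 63 76]
Op 5: note_on(70): all voices busy, STEAL voice 1 (pitch 63, oldest) -> assign | voices=[77 70 76]
Op 6: note_off(77): free voice 0 | voices=[- 70 76]
Op 7: note_off(70): free voice 1 | voices=[- - 76]
Op 8: note_on(84): voice 0 is free -> assigned | voices=[84 - 76]
Op 9: note_off(84): free voice 0 | voices=[- - 76]
Op 10: note_off(76): free voice 2 | voices=[- - -]
Op 11: note_on(69): voice 0 is free -> assigned | voices=[69 - -]

Answer: 69 - -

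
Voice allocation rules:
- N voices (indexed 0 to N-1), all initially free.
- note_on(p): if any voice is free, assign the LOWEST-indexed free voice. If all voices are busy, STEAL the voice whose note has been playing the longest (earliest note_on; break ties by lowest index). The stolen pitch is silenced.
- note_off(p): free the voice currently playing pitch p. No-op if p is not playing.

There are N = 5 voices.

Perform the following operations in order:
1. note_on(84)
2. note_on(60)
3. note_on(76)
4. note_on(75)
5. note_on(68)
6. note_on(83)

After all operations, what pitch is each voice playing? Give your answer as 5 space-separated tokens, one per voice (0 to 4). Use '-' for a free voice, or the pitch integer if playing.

Answer: 83 60 76 75 68

Derivation:
Op 1: note_on(84): voice 0 is free -> assigned | voices=[84 - - - -]
Op 2: note_on(60): voice 1 is free -> assigned | voices=[84 60 - - -]
Op 3: note_on(76): voice 2 is free -> assigned | voices=[84 60 76 - -]
Op 4: note_on(75): voice 3 is free -> assigned | voices=[84 60 76 75 -]
Op 5: note_on(68): voice 4 is free -> assigned | voices=[84 60 76 75 68]
Op 6: note_on(83): all voices busy, STEAL voice 0 (pitch 84, oldest) -> assign | voices=[83 60 76 75 68]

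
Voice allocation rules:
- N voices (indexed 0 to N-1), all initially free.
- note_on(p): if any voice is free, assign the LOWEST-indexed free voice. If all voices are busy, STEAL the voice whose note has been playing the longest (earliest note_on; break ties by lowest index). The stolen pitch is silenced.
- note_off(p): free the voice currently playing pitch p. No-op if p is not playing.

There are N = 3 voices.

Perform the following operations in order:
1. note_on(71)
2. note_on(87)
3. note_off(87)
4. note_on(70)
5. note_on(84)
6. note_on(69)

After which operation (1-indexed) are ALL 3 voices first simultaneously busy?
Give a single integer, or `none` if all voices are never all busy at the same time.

Answer: 5

Derivation:
Op 1: note_on(71): voice 0 is free -> assigned | voices=[71 - -]
Op 2: note_on(87): voice 1 is free -> assigned | voices=[71 87 -]
Op 3: note_off(87): free voice 1 | voices=[71 - -]
Op 4: note_on(70): voice 1 is free -> assigned | voices=[71 70 -]
Op 5: note_on(84): voice 2 is free -> assigned | voices=[71 70 84]
Op 6: note_on(69): all voices busy, STEAL voice 0 (pitch 71, oldest) -> assign | voices=[69 70 84]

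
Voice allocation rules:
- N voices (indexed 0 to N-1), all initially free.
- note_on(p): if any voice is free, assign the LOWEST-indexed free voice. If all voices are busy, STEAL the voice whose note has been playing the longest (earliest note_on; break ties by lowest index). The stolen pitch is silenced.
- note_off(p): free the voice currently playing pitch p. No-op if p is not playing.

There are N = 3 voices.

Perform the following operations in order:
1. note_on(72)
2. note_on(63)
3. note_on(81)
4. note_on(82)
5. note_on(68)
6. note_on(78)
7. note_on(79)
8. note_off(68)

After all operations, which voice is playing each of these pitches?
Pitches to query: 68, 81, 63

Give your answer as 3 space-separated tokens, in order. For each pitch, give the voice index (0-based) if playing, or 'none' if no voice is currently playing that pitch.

Op 1: note_on(72): voice 0 is free -> assigned | voices=[72 - -]
Op 2: note_on(63): voice 1 is free -> assigned | voices=[72 63 -]
Op 3: note_on(81): voice 2 is free -> assigned | voices=[72 63 81]
Op 4: note_on(82): all voices busy, STEAL voice 0 (pitch 72, oldest) -> assign | voices=[82 63 81]
Op 5: note_on(68): all voices busy, STEAL voice 1 (pitch 63, oldest) -> assign | voices=[82 68 81]
Op 6: note_on(78): all voices busy, STEAL voice 2 (pitch 81, oldest) -> assign | voices=[82 68 78]
Op 7: note_on(79): all voices busy, STEAL voice 0 (pitch 82, oldest) -> assign | voices=[79 68 78]
Op 8: note_off(68): free voice 1 | voices=[79 - 78]

Answer: none none none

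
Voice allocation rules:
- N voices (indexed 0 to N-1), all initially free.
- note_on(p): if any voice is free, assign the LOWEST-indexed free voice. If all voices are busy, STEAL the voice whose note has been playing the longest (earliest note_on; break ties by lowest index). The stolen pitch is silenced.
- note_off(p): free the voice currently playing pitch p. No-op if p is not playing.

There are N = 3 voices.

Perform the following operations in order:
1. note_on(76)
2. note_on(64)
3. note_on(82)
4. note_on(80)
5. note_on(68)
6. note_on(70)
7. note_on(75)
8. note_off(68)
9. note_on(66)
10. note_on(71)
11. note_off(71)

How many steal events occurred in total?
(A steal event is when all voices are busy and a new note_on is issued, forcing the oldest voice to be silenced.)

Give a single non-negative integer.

Op 1: note_on(76): voice 0 is free -> assigned | voices=[76 - -]
Op 2: note_on(64): voice 1 is free -> assigned | voices=[76 64 -]
Op 3: note_on(82): voice 2 is free -> assigned | voices=[76 64 82]
Op 4: note_on(80): all voices busy, STEAL voice 0 (pitch 76, oldest) -> assign | voices=[80 64 82]
Op 5: note_on(68): all voices busy, STEAL voice 1 (pitch 64, oldest) -> assign | voices=[80 68 82]
Op 6: note_on(70): all voices busy, STEAL voice 2 (pitch 82, oldest) -> assign | voices=[80 68 70]
Op 7: note_on(75): all voices busy, STEAL voice 0 (pitch 80, oldest) -> assign | voices=[75 68 70]
Op 8: note_off(68): free voice 1 | voices=[75 - 70]
Op 9: note_on(66): voice 1 is free -> assigned | voices=[75 66 70]
Op 10: note_on(71): all voices busy, STEAL voice 2 (pitch 70, oldest) -> assign | voices=[75 66 71]
Op 11: note_off(71): free voice 2 | voices=[75 66 -]

Answer: 5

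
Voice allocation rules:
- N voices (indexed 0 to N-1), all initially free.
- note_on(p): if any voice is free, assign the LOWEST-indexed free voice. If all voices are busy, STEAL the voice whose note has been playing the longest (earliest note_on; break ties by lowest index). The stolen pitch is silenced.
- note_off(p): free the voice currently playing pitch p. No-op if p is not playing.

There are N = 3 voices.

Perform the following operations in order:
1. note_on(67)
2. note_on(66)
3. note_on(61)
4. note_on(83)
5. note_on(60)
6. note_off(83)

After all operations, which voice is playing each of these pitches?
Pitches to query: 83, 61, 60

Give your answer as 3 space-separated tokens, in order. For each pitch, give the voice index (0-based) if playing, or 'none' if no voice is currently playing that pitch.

Op 1: note_on(67): voice 0 is free -> assigned | voices=[67 - -]
Op 2: note_on(66): voice 1 is free -> assigned | voices=[67 66 -]
Op 3: note_on(61): voice 2 is free -> assigned | voices=[67 66 61]
Op 4: note_on(83): all voices busy, STEAL voice 0 (pitch 67, oldest) -> assign | voices=[83 66 61]
Op 5: note_on(60): all voices busy, STEAL voice 1 (pitch 66, oldest) -> assign | voices=[83 60 61]
Op 6: note_off(83): free voice 0 | voices=[- 60 61]

Answer: none 2 1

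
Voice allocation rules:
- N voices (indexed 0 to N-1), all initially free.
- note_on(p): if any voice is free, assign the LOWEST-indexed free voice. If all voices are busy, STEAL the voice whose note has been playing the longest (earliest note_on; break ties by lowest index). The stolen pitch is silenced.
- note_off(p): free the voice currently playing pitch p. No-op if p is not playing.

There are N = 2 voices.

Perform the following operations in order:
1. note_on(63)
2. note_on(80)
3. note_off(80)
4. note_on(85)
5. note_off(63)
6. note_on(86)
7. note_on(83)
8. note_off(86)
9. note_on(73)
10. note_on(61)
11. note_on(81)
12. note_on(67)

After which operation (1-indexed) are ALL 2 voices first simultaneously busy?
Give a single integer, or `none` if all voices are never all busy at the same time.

Op 1: note_on(63): voice 0 is free -> assigned | voices=[63 -]
Op 2: note_on(80): voice 1 is free -> assigned | voices=[63 80]
Op 3: note_off(80): free voice 1 | voices=[63 -]
Op 4: note_on(85): voice 1 is free -> assigned | voices=[63 85]
Op 5: note_off(63): free voice 0 | voices=[- 85]
Op 6: note_on(86): voice 0 is free -> assigned | voices=[86 85]
Op 7: note_on(83): all voices busy, STEAL voice 1 (pitch 85, oldest) -> assign | voices=[86 83]
Op 8: note_off(86): free voice 0 | voices=[- 83]
Op 9: note_on(73): voice 0 is free -> assigned | voices=[73 83]
Op 10: note_on(61): all voices busy, STEAL voice 1 (pitch 83, oldest) -> assign | voices=[73 61]
Op 11: note_on(81): all voices busy, STEAL voice 0 (pitch 73, oldest) -> assign | voices=[81 61]
Op 12: note_on(67): all voices busy, STEAL voice 1 (pitch 61, oldest) -> assign | voices=[81 67]

Answer: 2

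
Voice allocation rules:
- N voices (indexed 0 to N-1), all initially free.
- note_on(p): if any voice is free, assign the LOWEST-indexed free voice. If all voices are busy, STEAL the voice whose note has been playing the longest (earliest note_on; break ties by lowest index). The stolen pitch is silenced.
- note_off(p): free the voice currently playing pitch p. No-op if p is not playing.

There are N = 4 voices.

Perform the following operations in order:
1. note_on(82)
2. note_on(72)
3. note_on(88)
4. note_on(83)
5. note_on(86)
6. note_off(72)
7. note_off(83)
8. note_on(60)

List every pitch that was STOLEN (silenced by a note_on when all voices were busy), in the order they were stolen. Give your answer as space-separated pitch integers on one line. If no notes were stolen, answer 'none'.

Answer: 82

Derivation:
Op 1: note_on(82): voice 0 is free -> assigned | voices=[82 - - -]
Op 2: note_on(72): voice 1 is free -> assigned | voices=[82 72 - -]
Op 3: note_on(88): voice 2 is free -> assigned | voices=[82 72 88 -]
Op 4: note_on(83): voice 3 is free -> assigned | voices=[82 72 88 83]
Op 5: note_on(86): all voices busy, STEAL voice 0 (pitch 82, oldest) -> assign | voices=[86 72 88 83]
Op 6: note_off(72): free voice 1 | voices=[86 - 88 83]
Op 7: note_off(83): free voice 3 | voices=[86 - 88 -]
Op 8: note_on(60): voice 1 is free -> assigned | voices=[86 60 88 -]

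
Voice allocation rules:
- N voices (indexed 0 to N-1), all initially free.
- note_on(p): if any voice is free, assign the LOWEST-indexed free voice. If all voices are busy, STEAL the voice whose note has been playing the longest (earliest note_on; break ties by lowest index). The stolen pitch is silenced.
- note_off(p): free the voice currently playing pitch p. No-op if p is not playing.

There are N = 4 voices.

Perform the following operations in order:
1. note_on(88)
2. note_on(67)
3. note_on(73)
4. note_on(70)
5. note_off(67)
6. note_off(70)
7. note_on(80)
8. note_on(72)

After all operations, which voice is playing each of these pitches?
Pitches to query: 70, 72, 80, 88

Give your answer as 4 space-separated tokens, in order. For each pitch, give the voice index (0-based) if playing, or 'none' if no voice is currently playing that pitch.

Answer: none 3 1 0

Derivation:
Op 1: note_on(88): voice 0 is free -> assigned | voices=[88 - - -]
Op 2: note_on(67): voice 1 is free -> assigned | voices=[88 67 - -]
Op 3: note_on(73): voice 2 is free -> assigned | voices=[88 67 73 -]
Op 4: note_on(70): voice 3 is free -> assigned | voices=[88 67 73 70]
Op 5: note_off(67): free voice 1 | voices=[88 - 73 70]
Op 6: note_off(70): free voice 3 | voices=[88 - 73 -]
Op 7: note_on(80): voice 1 is free -> assigned | voices=[88 80 73 -]
Op 8: note_on(72): voice 3 is free -> assigned | voices=[88 80 73 72]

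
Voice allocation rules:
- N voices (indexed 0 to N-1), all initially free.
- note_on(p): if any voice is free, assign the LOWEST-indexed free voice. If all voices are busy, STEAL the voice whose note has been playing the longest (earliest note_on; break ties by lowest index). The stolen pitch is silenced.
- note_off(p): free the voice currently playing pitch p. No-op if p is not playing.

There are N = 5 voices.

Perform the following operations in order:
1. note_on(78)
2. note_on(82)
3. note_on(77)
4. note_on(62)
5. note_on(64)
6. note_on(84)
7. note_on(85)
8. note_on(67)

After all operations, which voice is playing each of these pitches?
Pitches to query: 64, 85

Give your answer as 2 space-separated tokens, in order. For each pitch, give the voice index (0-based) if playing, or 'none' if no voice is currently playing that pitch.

Op 1: note_on(78): voice 0 is free -> assigned | voices=[78 - - - -]
Op 2: note_on(82): voice 1 is free -> assigned | voices=[78 82 - - -]
Op 3: note_on(77): voice 2 is free -> assigned | voices=[78 82 77 - -]
Op 4: note_on(62): voice 3 is free -> assigned | voices=[78 82 77 62 -]
Op 5: note_on(64): voice 4 is free -> assigned | voices=[78 82 77 62 64]
Op 6: note_on(84): all voices busy, STEAL voice 0 (pitch 78, oldest) -> assign | voices=[84 82 77 62 64]
Op 7: note_on(85): all voices busy, STEAL voice 1 (pitch 82, oldest) -> assign | voices=[84 85 77 62 64]
Op 8: note_on(67): all voices busy, STEAL voice 2 (pitch 77, oldest) -> assign | voices=[84 85 67 62 64]

Answer: 4 1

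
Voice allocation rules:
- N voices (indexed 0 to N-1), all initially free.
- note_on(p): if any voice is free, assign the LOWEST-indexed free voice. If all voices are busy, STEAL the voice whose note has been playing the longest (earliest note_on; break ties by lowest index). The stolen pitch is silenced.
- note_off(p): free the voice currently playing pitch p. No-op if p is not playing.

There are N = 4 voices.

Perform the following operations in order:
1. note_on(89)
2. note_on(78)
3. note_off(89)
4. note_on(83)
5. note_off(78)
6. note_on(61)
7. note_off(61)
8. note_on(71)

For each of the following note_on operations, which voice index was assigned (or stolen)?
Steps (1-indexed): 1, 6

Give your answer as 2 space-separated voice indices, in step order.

Answer: 0 1

Derivation:
Op 1: note_on(89): voice 0 is free -> assigned | voices=[89 - - -]
Op 2: note_on(78): voice 1 is free -> assigned | voices=[89 78 - -]
Op 3: note_off(89): free voice 0 | voices=[- 78 - -]
Op 4: note_on(83): voice 0 is free -> assigned | voices=[83 78 - -]
Op 5: note_off(78): free voice 1 | voices=[83 - - -]
Op 6: note_on(61): voice 1 is free -> assigned | voices=[83 61 - -]
Op 7: note_off(61): free voice 1 | voices=[83 - - -]
Op 8: note_on(71): voice 1 is free -> assigned | voices=[83 71 - -]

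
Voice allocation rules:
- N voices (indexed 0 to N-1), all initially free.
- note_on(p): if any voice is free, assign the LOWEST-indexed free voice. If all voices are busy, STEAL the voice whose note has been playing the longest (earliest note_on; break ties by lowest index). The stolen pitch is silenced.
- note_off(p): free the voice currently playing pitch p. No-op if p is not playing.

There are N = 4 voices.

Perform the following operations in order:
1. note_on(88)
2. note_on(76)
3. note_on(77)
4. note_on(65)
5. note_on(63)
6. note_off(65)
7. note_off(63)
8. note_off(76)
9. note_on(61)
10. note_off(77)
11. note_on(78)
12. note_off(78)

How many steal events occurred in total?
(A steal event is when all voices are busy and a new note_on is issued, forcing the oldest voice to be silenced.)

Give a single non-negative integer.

Op 1: note_on(88): voice 0 is free -> assigned | voices=[88 - - -]
Op 2: note_on(76): voice 1 is free -> assigned | voices=[88 76 - -]
Op 3: note_on(77): voice 2 is free -> assigned | voices=[88 76 77 -]
Op 4: note_on(65): voice 3 is free -> assigned | voices=[88 76 77 65]
Op 5: note_on(63): all voices busy, STEAL voice 0 (pitch 88, oldest) -> assign | voices=[63 76 77 65]
Op 6: note_off(65): free voice 3 | voices=[63 76 77 -]
Op 7: note_off(63): free voice 0 | voices=[- 76 77 -]
Op 8: note_off(76): free voice 1 | voices=[- - 77 -]
Op 9: note_on(61): voice 0 is free -> assigned | voices=[61 - 77 -]
Op 10: note_off(77): free voice 2 | voices=[61 - - -]
Op 11: note_on(78): voice 1 is free -> assigned | voices=[61 78 - -]
Op 12: note_off(78): free voice 1 | voices=[61 - - -]

Answer: 1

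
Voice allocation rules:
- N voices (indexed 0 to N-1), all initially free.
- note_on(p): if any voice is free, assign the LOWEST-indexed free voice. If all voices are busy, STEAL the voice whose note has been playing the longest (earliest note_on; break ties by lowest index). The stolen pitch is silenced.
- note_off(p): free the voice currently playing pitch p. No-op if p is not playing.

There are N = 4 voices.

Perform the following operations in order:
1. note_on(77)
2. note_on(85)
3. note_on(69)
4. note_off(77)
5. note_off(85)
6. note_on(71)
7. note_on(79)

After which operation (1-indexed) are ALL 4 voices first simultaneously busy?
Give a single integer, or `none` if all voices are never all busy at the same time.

Answer: none

Derivation:
Op 1: note_on(77): voice 0 is free -> assigned | voices=[77 - - -]
Op 2: note_on(85): voice 1 is free -> assigned | voices=[77 85 - -]
Op 3: note_on(69): voice 2 is free -> assigned | voices=[77 85 69 -]
Op 4: note_off(77): free voice 0 | voices=[- 85 69 -]
Op 5: note_off(85): free voice 1 | voices=[- - 69 -]
Op 6: note_on(71): voice 0 is free -> assigned | voices=[71 - 69 -]
Op 7: note_on(79): voice 1 is free -> assigned | voices=[71 79 69 -]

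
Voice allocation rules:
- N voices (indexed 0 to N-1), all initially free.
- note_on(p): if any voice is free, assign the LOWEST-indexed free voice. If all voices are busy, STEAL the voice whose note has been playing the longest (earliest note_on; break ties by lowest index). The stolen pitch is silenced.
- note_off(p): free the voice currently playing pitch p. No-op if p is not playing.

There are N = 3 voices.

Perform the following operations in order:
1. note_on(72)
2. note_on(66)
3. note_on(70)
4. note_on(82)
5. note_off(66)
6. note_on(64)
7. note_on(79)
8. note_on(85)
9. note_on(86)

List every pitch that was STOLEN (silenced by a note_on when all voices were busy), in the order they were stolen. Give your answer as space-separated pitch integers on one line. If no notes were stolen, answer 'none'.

Op 1: note_on(72): voice 0 is free -> assigned | voices=[72 - -]
Op 2: note_on(66): voice 1 is free -> assigned | voices=[72 66 -]
Op 3: note_on(70): voice 2 is free -> assigned | voices=[72 66 70]
Op 4: note_on(82): all voices busy, STEAL voice 0 (pitch 72, oldest) -> assign | voices=[82 66 70]
Op 5: note_off(66): free voice 1 | voices=[82 - 70]
Op 6: note_on(64): voice 1 is free -> assigned | voices=[82 64 70]
Op 7: note_on(79): all voices busy, STEAL voice 2 (pitch 70, oldest) -> assign | voices=[82 64 79]
Op 8: note_on(85): all voices busy, STEAL voice 0 (pitch 82, oldest) -> assign | voices=[85 64 79]
Op 9: note_on(86): all voices busy, STEAL voice 1 (pitch 64, oldest) -> assign | voices=[85 86 79]

Answer: 72 70 82 64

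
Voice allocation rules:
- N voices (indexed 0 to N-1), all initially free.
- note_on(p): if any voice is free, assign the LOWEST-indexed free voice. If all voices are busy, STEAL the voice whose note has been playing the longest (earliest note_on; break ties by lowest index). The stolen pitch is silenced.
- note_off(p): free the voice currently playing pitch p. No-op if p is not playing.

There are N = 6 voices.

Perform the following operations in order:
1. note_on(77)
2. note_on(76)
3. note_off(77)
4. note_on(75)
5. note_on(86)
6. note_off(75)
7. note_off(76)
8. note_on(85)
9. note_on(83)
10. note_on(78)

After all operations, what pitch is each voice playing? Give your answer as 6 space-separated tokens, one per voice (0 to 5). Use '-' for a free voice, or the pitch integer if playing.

Op 1: note_on(77): voice 0 is free -> assigned | voices=[77 - - - - -]
Op 2: note_on(76): voice 1 is free -> assigned | voices=[77 76 - - - -]
Op 3: note_off(77): free voice 0 | voices=[- 76 - - - -]
Op 4: note_on(75): voice 0 is free -> assigned | voices=[75 76 - - - -]
Op 5: note_on(86): voice 2 is free -> assigned | voices=[75 76 86 - - -]
Op 6: note_off(75): free voice 0 | voices=[- 76 86 - - -]
Op 7: note_off(76): free voice 1 | voices=[- - 86 - - -]
Op 8: note_on(85): voice 0 is free -> assigned | voices=[85 - 86 - - -]
Op 9: note_on(83): voice 1 is free -> assigned | voices=[85 83 86 - - -]
Op 10: note_on(78): voice 3 is free -> assigned | voices=[85 83 86 78 - -]

Answer: 85 83 86 78 - -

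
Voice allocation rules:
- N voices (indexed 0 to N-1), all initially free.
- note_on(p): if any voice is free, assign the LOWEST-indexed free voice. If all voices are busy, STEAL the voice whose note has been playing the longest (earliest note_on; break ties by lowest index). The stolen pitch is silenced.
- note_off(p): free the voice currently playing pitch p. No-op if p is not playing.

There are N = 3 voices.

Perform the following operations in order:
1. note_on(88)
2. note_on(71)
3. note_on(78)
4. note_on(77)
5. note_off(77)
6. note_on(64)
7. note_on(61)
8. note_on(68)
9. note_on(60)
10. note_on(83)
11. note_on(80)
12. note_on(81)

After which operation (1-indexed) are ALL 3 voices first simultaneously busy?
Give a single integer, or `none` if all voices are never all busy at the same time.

Op 1: note_on(88): voice 0 is free -> assigned | voices=[88 - -]
Op 2: note_on(71): voice 1 is free -> assigned | voices=[88 71 -]
Op 3: note_on(78): voice 2 is free -> assigned | voices=[88 71 78]
Op 4: note_on(77): all voices busy, STEAL voice 0 (pitch 88, oldest) -> assign | voices=[77 71 78]
Op 5: note_off(77): free voice 0 | voices=[- 71 78]
Op 6: note_on(64): voice 0 is free -> assigned | voices=[64 71 78]
Op 7: note_on(61): all voices busy, STEAL voice 1 (pitch 71, oldest) -> assign | voices=[64 61 78]
Op 8: note_on(68): all voices busy, STEAL voice 2 (pitch 78, oldest) -> assign | voices=[64 61 68]
Op 9: note_on(60): all voices busy, STEAL voice 0 (pitch 64, oldest) -> assign | voices=[60 61 68]
Op 10: note_on(83): all voices busy, STEAL voice 1 (pitch 61, oldest) -> assign | voices=[60 83 68]
Op 11: note_on(80): all voices busy, STEAL voice 2 (pitch 68, oldest) -> assign | voices=[60 83 80]
Op 12: note_on(81): all voices busy, STEAL voice 0 (pitch 60, oldest) -> assign | voices=[81 83 80]

Answer: 3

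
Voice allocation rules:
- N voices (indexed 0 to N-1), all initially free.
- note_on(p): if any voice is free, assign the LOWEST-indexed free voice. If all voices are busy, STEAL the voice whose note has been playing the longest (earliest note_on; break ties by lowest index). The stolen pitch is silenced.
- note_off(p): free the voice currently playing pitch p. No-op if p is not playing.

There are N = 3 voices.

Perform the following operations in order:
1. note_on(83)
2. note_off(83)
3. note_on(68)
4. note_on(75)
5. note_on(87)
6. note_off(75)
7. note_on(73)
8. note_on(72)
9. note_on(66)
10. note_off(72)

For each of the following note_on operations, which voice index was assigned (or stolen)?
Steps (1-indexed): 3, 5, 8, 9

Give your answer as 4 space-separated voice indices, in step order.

Answer: 0 2 0 2

Derivation:
Op 1: note_on(83): voice 0 is free -> assigned | voices=[83 - -]
Op 2: note_off(83): free voice 0 | voices=[- - -]
Op 3: note_on(68): voice 0 is free -> assigned | voices=[68 - -]
Op 4: note_on(75): voice 1 is free -> assigned | voices=[68 75 -]
Op 5: note_on(87): voice 2 is free -> assigned | voices=[68 75 87]
Op 6: note_off(75): free voice 1 | voices=[68 - 87]
Op 7: note_on(73): voice 1 is free -> assigned | voices=[68 73 87]
Op 8: note_on(72): all voices busy, STEAL voice 0 (pitch 68, oldest) -> assign | voices=[72 73 87]
Op 9: note_on(66): all voices busy, STEAL voice 2 (pitch 87, oldest) -> assign | voices=[72 73 66]
Op 10: note_off(72): free voice 0 | voices=[- 73 66]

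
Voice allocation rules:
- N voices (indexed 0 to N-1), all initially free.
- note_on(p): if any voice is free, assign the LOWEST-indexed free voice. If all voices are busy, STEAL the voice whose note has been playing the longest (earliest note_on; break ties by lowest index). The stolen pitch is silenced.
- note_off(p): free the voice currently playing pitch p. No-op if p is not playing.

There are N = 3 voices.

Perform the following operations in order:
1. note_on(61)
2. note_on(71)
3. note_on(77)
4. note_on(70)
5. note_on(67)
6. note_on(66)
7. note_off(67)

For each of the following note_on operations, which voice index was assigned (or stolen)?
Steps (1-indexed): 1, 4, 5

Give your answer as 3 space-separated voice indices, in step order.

Answer: 0 0 1

Derivation:
Op 1: note_on(61): voice 0 is free -> assigned | voices=[61 - -]
Op 2: note_on(71): voice 1 is free -> assigned | voices=[61 71 -]
Op 3: note_on(77): voice 2 is free -> assigned | voices=[61 71 77]
Op 4: note_on(70): all voices busy, STEAL voice 0 (pitch 61, oldest) -> assign | voices=[70 71 77]
Op 5: note_on(67): all voices busy, STEAL voice 1 (pitch 71, oldest) -> assign | voices=[70 67 77]
Op 6: note_on(66): all voices busy, STEAL voice 2 (pitch 77, oldest) -> assign | voices=[70 67 66]
Op 7: note_off(67): free voice 1 | voices=[70 - 66]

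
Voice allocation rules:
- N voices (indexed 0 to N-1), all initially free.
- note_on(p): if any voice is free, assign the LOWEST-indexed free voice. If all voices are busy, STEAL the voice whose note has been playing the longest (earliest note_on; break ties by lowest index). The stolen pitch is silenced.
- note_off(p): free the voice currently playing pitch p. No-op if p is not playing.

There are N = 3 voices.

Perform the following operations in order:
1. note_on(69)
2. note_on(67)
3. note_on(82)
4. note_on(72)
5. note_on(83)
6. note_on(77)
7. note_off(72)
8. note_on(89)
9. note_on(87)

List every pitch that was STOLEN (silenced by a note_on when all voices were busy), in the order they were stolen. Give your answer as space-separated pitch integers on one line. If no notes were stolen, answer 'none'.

Answer: 69 67 82 83

Derivation:
Op 1: note_on(69): voice 0 is free -> assigned | voices=[69 - -]
Op 2: note_on(67): voice 1 is free -> assigned | voices=[69 67 -]
Op 3: note_on(82): voice 2 is free -> assigned | voices=[69 67 82]
Op 4: note_on(72): all voices busy, STEAL voice 0 (pitch 69, oldest) -> assign | voices=[72 67 82]
Op 5: note_on(83): all voices busy, STEAL voice 1 (pitch 67, oldest) -> assign | voices=[72 83 82]
Op 6: note_on(77): all voices busy, STEAL voice 2 (pitch 82, oldest) -> assign | voices=[72 83 77]
Op 7: note_off(72): free voice 0 | voices=[- 83 77]
Op 8: note_on(89): voice 0 is free -> assigned | voices=[89 83 77]
Op 9: note_on(87): all voices busy, STEAL voice 1 (pitch 83, oldest) -> assign | voices=[89 87 77]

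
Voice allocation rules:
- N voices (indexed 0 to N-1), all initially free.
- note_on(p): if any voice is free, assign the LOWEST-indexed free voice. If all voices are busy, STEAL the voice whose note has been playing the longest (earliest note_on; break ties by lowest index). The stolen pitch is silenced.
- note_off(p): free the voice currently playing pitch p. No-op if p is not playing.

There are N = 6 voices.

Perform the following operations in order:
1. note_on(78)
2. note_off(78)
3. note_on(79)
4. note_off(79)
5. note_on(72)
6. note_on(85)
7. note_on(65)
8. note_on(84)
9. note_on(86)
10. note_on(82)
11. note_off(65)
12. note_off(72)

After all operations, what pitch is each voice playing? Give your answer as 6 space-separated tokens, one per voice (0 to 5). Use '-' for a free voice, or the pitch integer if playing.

Answer: - 85 - 84 86 82

Derivation:
Op 1: note_on(78): voice 0 is free -> assigned | voices=[78 - - - - -]
Op 2: note_off(78): free voice 0 | voices=[- - - - - -]
Op 3: note_on(79): voice 0 is free -> assigned | voices=[79 - - - - -]
Op 4: note_off(79): free voice 0 | voices=[- - - - - -]
Op 5: note_on(72): voice 0 is free -> assigned | voices=[72 - - - - -]
Op 6: note_on(85): voice 1 is free -> assigned | voices=[72 85 - - - -]
Op 7: note_on(65): voice 2 is free -> assigned | voices=[72 85 65 - - -]
Op 8: note_on(84): voice 3 is free -> assigned | voices=[72 85 65 84 - -]
Op 9: note_on(86): voice 4 is free -> assigned | voices=[72 85 65 84 86 -]
Op 10: note_on(82): voice 5 is free -> assigned | voices=[72 85 65 84 86 82]
Op 11: note_off(65): free voice 2 | voices=[72 85 - 84 86 82]
Op 12: note_off(72): free voice 0 | voices=[- 85 - 84 86 82]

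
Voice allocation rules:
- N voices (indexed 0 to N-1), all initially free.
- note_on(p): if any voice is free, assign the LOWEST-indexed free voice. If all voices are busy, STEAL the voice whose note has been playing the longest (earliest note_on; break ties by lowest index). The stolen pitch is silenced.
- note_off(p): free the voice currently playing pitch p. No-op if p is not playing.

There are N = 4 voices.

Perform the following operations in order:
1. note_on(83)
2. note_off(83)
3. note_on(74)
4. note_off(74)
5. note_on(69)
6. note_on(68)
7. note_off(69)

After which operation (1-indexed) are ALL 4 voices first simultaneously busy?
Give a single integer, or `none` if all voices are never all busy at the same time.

Op 1: note_on(83): voice 0 is free -> assigned | voices=[83 - - -]
Op 2: note_off(83): free voice 0 | voices=[- - - -]
Op 3: note_on(74): voice 0 is free -> assigned | voices=[74 - - -]
Op 4: note_off(74): free voice 0 | voices=[- - - -]
Op 5: note_on(69): voice 0 is free -> assigned | voices=[69 - - -]
Op 6: note_on(68): voice 1 is free -> assigned | voices=[69 68 - -]
Op 7: note_off(69): free voice 0 | voices=[- 68 - -]

Answer: none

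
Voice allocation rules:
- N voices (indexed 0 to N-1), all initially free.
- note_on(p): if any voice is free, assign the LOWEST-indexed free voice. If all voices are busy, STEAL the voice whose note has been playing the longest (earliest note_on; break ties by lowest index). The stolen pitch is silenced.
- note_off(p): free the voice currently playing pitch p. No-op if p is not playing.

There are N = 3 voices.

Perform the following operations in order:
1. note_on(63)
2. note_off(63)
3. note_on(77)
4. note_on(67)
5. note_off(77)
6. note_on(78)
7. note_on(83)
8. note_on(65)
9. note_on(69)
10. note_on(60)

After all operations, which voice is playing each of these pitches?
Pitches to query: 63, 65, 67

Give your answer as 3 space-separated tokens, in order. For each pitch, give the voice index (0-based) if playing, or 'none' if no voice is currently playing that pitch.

Op 1: note_on(63): voice 0 is free -> assigned | voices=[63 - -]
Op 2: note_off(63): free voice 0 | voices=[- - -]
Op 3: note_on(77): voice 0 is free -> assigned | voices=[77 - -]
Op 4: note_on(67): voice 1 is free -> assigned | voices=[77 67 -]
Op 5: note_off(77): free voice 0 | voices=[- 67 -]
Op 6: note_on(78): voice 0 is free -> assigned | voices=[78 67 -]
Op 7: note_on(83): voice 2 is free -> assigned | voices=[78 67 83]
Op 8: note_on(65): all voices busy, STEAL voice 1 (pitch 67, oldest) -> assign | voices=[78 65 83]
Op 9: note_on(69): all voices busy, STEAL voice 0 (pitch 78, oldest) -> assign | voices=[69 65 83]
Op 10: note_on(60): all voices busy, STEAL voice 2 (pitch 83, oldest) -> assign | voices=[69 65 60]

Answer: none 1 none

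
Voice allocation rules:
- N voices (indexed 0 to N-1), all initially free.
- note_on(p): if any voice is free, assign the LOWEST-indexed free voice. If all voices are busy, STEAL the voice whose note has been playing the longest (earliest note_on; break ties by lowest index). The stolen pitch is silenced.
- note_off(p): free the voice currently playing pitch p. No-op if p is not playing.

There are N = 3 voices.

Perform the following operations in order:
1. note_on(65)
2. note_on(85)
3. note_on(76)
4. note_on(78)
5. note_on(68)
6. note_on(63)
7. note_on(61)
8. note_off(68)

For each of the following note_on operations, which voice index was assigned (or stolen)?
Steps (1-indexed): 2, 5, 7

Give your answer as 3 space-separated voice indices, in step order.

Op 1: note_on(65): voice 0 is free -> assigned | voices=[65 - -]
Op 2: note_on(85): voice 1 is free -> assigned | voices=[65 85 -]
Op 3: note_on(76): voice 2 is free -> assigned | voices=[65 85 76]
Op 4: note_on(78): all voices busy, STEAL voice 0 (pitch 65, oldest) -> assign | voices=[78 85 76]
Op 5: note_on(68): all voices busy, STEAL voice 1 (pitch 85, oldest) -> assign | voices=[78 68 76]
Op 6: note_on(63): all voices busy, STEAL voice 2 (pitch 76, oldest) -> assign | voices=[78 68 63]
Op 7: note_on(61): all voices busy, STEAL voice 0 (pitch 78, oldest) -> assign | voices=[61 68 63]
Op 8: note_off(68): free voice 1 | voices=[61 - 63]

Answer: 1 1 0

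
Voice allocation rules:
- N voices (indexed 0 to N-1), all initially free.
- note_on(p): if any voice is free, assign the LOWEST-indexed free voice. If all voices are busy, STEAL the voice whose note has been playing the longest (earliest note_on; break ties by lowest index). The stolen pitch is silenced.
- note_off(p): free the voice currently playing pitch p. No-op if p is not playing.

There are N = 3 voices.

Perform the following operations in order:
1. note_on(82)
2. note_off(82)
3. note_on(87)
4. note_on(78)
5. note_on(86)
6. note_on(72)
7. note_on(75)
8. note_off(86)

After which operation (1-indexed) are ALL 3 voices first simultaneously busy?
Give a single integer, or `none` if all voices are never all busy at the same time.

Op 1: note_on(82): voice 0 is free -> assigned | voices=[82 - -]
Op 2: note_off(82): free voice 0 | voices=[- - -]
Op 3: note_on(87): voice 0 is free -> assigned | voices=[87 - -]
Op 4: note_on(78): voice 1 is free -> assigned | voices=[87 78 -]
Op 5: note_on(86): voice 2 is free -> assigned | voices=[87 78 86]
Op 6: note_on(72): all voices busy, STEAL voice 0 (pitch 87, oldest) -> assign | voices=[72 78 86]
Op 7: note_on(75): all voices busy, STEAL voice 1 (pitch 78, oldest) -> assign | voices=[72 75 86]
Op 8: note_off(86): free voice 2 | voices=[72 75 -]

Answer: 5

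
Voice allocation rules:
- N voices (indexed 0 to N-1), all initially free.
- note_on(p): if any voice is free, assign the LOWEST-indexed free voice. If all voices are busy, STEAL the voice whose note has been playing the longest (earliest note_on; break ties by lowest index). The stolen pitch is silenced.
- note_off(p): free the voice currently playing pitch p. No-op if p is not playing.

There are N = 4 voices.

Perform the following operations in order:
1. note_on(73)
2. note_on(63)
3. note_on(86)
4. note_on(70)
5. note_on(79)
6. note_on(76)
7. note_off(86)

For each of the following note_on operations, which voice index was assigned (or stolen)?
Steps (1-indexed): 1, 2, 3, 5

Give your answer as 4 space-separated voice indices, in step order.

Op 1: note_on(73): voice 0 is free -> assigned | voices=[73 - - -]
Op 2: note_on(63): voice 1 is free -> assigned | voices=[73 63 - -]
Op 3: note_on(86): voice 2 is free -> assigned | voices=[73 63 86 -]
Op 4: note_on(70): voice 3 is free -> assigned | voices=[73 63 86 70]
Op 5: note_on(79): all voices busy, STEAL voice 0 (pitch 73, oldest) -> assign | voices=[79 63 86 70]
Op 6: note_on(76): all voices busy, STEAL voice 1 (pitch 63, oldest) -> assign | voices=[79 76 86 70]
Op 7: note_off(86): free voice 2 | voices=[79 76 - 70]

Answer: 0 1 2 0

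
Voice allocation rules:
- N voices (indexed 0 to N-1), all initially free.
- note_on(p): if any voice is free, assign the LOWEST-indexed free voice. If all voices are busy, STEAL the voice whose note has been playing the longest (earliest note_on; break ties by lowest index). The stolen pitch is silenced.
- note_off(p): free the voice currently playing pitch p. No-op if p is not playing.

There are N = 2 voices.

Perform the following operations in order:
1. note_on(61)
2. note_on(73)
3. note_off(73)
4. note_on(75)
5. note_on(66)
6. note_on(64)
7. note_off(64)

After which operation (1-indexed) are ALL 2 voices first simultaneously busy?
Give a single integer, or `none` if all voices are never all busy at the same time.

Answer: 2

Derivation:
Op 1: note_on(61): voice 0 is free -> assigned | voices=[61 -]
Op 2: note_on(73): voice 1 is free -> assigned | voices=[61 73]
Op 3: note_off(73): free voice 1 | voices=[61 -]
Op 4: note_on(75): voice 1 is free -> assigned | voices=[61 75]
Op 5: note_on(66): all voices busy, STEAL voice 0 (pitch 61, oldest) -> assign | voices=[66 75]
Op 6: note_on(64): all voices busy, STEAL voice 1 (pitch 75, oldest) -> assign | voices=[66 64]
Op 7: note_off(64): free voice 1 | voices=[66 -]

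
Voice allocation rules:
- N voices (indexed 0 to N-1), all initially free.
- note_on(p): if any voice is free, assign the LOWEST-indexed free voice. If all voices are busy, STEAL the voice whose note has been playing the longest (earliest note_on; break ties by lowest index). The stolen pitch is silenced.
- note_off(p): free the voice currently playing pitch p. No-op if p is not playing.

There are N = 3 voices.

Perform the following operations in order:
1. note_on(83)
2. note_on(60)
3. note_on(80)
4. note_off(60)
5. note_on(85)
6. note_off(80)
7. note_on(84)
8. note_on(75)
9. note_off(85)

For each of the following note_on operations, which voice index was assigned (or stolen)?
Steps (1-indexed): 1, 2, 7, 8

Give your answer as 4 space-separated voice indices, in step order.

Op 1: note_on(83): voice 0 is free -> assigned | voices=[83 - -]
Op 2: note_on(60): voice 1 is free -> assigned | voices=[83 60 -]
Op 3: note_on(80): voice 2 is free -> assigned | voices=[83 60 80]
Op 4: note_off(60): free voice 1 | voices=[83 - 80]
Op 5: note_on(85): voice 1 is free -> assigned | voices=[83 85 80]
Op 6: note_off(80): free voice 2 | voices=[83 85 -]
Op 7: note_on(84): voice 2 is free -> assigned | voices=[83 85 84]
Op 8: note_on(75): all voices busy, STEAL voice 0 (pitch 83, oldest) -> assign | voices=[75 85 84]
Op 9: note_off(85): free voice 1 | voices=[75 - 84]

Answer: 0 1 2 0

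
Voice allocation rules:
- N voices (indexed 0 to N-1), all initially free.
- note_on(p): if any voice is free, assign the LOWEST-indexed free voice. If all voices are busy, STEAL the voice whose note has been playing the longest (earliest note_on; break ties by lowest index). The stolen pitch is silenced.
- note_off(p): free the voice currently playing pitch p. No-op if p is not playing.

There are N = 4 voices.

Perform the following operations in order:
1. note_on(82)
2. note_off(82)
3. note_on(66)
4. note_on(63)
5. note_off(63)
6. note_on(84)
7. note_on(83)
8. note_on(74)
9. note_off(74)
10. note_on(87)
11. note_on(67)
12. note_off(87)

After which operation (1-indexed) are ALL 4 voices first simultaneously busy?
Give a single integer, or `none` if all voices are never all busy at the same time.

Answer: 8

Derivation:
Op 1: note_on(82): voice 0 is free -> assigned | voices=[82 - - -]
Op 2: note_off(82): free voice 0 | voices=[- - - -]
Op 3: note_on(66): voice 0 is free -> assigned | voices=[66 - - -]
Op 4: note_on(63): voice 1 is free -> assigned | voices=[66 63 - -]
Op 5: note_off(63): free voice 1 | voices=[66 - - -]
Op 6: note_on(84): voice 1 is free -> assigned | voices=[66 84 - -]
Op 7: note_on(83): voice 2 is free -> assigned | voices=[66 84 83 -]
Op 8: note_on(74): voice 3 is free -> assigned | voices=[66 84 83 74]
Op 9: note_off(74): free voice 3 | voices=[66 84 83 -]
Op 10: note_on(87): voice 3 is free -> assigned | voices=[66 84 83 87]
Op 11: note_on(67): all voices busy, STEAL voice 0 (pitch 66, oldest) -> assign | voices=[67 84 83 87]
Op 12: note_off(87): free voice 3 | voices=[67 84 83 -]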